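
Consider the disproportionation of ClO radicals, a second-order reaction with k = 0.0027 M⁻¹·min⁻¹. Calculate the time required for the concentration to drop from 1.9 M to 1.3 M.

89.97 min

Step 1: For second-order: t = (1/[ClO] - 1/[ClO]₀)/k
Step 2: t = (1/1.3 - 1/1.9)/0.0027
Step 3: t = (0.7692 - 0.5263)/0.0027
Step 4: t = 0.2429/0.0027 = 89.97 min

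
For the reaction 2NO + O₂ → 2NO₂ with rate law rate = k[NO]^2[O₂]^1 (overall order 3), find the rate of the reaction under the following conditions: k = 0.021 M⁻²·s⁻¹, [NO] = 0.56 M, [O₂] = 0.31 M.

0.002042 M/s

Step 1: The rate law is rate = k[NO]^2[O₂]^1, overall order = 2+1 = 3
Step 2: Substitute values: rate = 0.021 × (0.56)^2 × (0.31)^1
Step 3: rate = 0.021 × 0.3136 × 0.31 = 0.00204154 M/s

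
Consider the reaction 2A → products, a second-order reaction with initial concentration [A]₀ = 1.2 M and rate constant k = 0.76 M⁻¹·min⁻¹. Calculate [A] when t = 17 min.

0.07271 M

Step 1: For a second-order reaction: 1/[A] = 1/[A]₀ + kt
Step 2: 1/[A] = 1/1.2 + 0.76 × 17
Step 3: 1/[A] = 0.8333 + 12.92 = 13.75
Step 4: [A] = 1/13.75 = 0.07271 M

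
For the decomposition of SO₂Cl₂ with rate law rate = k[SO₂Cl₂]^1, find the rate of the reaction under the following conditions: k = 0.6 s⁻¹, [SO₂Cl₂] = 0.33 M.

0.198 M/s

Step 1: Identify the rate law: rate = k[SO₂Cl₂]^1
Step 2: Substitute values: rate = 0.6 × (0.33)^1
Step 3: Calculate: rate = 0.6 × 0.33 = 0.198 M/s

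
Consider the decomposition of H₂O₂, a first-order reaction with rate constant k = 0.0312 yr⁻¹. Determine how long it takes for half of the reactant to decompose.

22.22 yr

Step 1: For a first-order reaction, t₁/₂ = ln(2)/k
Step 2: t₁/₂ = ln(2)/0.0312
Step 3: t₁/₂ = 0.6931/0.0312 = 22.22 yr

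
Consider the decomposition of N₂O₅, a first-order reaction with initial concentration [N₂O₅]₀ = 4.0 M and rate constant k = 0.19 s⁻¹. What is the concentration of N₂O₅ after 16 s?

0.1913 M

Step 1: For a first-order reaction: [N₂O₅] = [N₂O₅]₀ × e^(-kt)
Step 2: [N₂O₅] = 4.0 × e^(-0.19 × 16)
Step 3: [N₂O₅] = 4.0 × e^(-3.04)
Step 4: [N₂O₅] = 4.0 × 0.0478349 = 0.1913 M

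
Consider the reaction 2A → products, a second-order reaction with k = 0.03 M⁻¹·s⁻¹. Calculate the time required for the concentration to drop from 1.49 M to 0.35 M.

72.87 s

Step 1: For second-order: t = (1/[A] - 1/[A]₀)/k
Step 2: t = (1/0.35 - 1/1.49)/0.03
Step 3: t = (2.857 - 0.6711)/0.03
Step 4: t = 2.186/0.03 = 72.87 s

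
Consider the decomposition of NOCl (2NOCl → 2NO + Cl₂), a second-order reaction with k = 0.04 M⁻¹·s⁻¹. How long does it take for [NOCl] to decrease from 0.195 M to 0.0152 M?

1517 s

Step 1: For second-order: t = (1/[NOCl] - 1/[NOCl]₀)/k
Step 2: t = (1/0.0152 - 1/0.195)/0.04
Step 3: t = (65.79 - 5.128)/0.04
Step 4: t = 60.66/0.04 = 1517 s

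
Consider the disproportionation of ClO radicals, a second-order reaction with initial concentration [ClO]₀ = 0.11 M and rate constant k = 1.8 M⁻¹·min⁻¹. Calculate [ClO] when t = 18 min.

0.0241 M

Step 1: For a second-order reaction: 1/[ClO] = 1/[ClO]₀ + kt
Step 2: 1/[ClO] = 1/0.11 + 1.8 × 18
Step 3: 1/[ClO] = 9.091 + 32.4 = 41.49
Step 4: [ClO] = 1/41.49 = 0.0241 M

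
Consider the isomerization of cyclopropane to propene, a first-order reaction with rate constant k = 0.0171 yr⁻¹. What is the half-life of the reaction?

40.53 yr

Step 1: For a first-order reaction, t₁/₂ = ln(2)/k
Step 2: t₁/₂ = ln(2)/0.0171
Step 3: t₁/₂ = 0.6931/0.0171 = 40.53 yr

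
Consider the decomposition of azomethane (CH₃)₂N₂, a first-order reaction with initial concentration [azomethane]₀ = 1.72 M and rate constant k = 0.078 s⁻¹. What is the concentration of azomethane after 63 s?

0.01263 M

Step 1: For a first-order reaction: [azomethane] = [azomethane]₀ × e^(-kt)
Step 2: [azomethane] = 1.72 × e^(-0.078 × 63)
Step 3: [azomethane] = 1.72 × e^(-4.914)
Step 4: [azomethane] = 1.72 × 0.00734306 = 0.01263 M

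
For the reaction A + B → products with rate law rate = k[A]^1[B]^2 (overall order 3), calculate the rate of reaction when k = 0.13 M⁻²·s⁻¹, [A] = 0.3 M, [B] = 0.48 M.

0.008986 M/s

Step 1: The rate law is rate = k[A]^1[B]^2, overall order = 1+2 = 3
Step 2: Substitute values: rate = 0.13 × (0.3)^1 × (0.48)^2
Step 3: rate = 0.13 × 0.3 × 0.2304 = 0.0089856 M/s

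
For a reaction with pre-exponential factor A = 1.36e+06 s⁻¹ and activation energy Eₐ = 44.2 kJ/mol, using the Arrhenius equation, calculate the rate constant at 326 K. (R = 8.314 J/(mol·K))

1.13e-01 s⁻¹

Step 1: Use the Arrhenius equation: k = A × exp(-Eₐ/RT)
Step 2: Convert Eₐ to J/mol: 44.2 kJ/mol = 44200 J/mol
Step 3: Calculate the exponent: -Eₐ/(RT) = -44200/(8.314 × 326) = -16.30777
Step 4: k = 1.36e+06 × exp(-16.30777)
Step 5: k = 1.36e+06 × 8.27228e-08 = 1.1250e-01 s⁻¹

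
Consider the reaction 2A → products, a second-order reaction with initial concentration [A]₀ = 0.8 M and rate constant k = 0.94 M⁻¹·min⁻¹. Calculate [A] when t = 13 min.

0.07424 M

Step 1: For a second-order reaction: 1/[A] = 1/[A]₀ + kt
Step 2: 1/[A] = 1/0.8 + 0.94 × 13
Step 3: 1/[A] = 1.25 + 12.22 = 13.47
Step 4: [A] = 1/13.47 = 0.07424 M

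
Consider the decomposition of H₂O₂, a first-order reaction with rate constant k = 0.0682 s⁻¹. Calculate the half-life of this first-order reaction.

10.16 s

Step 1: For a first-order reaction, t₁/₂ = ln(2)/k
Step 2: t₁/₂ = ln(2)/0.0682
Step 3: t₁/₂ = 0.6931/0.0682 = 10.16 s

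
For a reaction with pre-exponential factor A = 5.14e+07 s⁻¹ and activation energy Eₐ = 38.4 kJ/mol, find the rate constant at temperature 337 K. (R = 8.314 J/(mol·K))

5.74e+01 s⁻¹

Step 1: Use the Arrhenius equation: k = A × exp(-Eₐ/RT)
Step 2: Convert Eₐ to J/mol: 38.4 kJ/mol = 38400 J/mol
Step 3: Calculate the exponent: -Eₐ/(RT) = -38400/(8.314 × 337) = -13.70539
Step 4: k = 5.14e+07 × exp(-13.70539)
Step 5: k = 5.14e+07 × 1.11641e-06 = 5.7383e+01 s⁻¹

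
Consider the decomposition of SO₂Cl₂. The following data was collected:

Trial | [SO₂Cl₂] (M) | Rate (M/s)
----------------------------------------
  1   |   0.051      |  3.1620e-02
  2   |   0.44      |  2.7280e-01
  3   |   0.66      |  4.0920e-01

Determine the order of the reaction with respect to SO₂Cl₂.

first order (1)

Step 1: Compare trials to find order n where rate₂/rate₁ = ([SO₂Cl₂]₂/[SO₂Cl₂]₁)^n
Step 2: rate₂/rate₁ = 2.7280e-01/3.1620e-02 = 8.627
Step 3: [SO₂Cl₂]₂/[SO₂Cl₂]₁ = 0.44/0.051 = 8.627
Step 4: n = ln(8.627)/ln(8.627) = 1.00 ≈ 1
Step 5: The reaction is first order in SO₂Cl₂.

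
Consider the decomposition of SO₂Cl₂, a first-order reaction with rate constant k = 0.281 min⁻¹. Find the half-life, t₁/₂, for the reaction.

2.467 min

Step 1: For a first-order reaction, t₁/₂ = ln(2)/k
Step 2: t₁/₂ = ln(2)/0.281
Step 3: t₁/₂ = 0.6931/0.281 = 2.467 min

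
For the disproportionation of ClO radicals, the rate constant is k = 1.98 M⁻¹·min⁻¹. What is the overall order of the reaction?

second order (2)

Step 1: The units of k for an nth-order reaction are (concentration)^(1-n)·(time)⁻¹.
Step 2: Here k has units M⁻¹·min⁻¹, so the concentration exponent is -1.
Step 3: 1 - n = -1 ⇒ n = 2. The reaction is second order.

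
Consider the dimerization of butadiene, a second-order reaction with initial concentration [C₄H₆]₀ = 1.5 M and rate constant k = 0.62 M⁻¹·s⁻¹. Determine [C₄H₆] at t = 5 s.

0.2655 M

Step 1: For a second-order reaction: 1/[C₄H₆] = 1/[C₄H₆]₀ + kt
Step 2: 1/[C₄H₆] = 1/1.5 + 0.62 × 5
Step 3: 1/[C₄H₆] = 0.6667 + 3.1 = 3.767
Step 4: [C₄H₆] = 1/3.767 = 0.2655 M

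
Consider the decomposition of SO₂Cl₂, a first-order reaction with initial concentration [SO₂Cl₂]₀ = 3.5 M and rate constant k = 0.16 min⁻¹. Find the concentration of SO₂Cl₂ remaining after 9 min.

0.8292 M

Step 1: For a first-order reaction: [SO₂Cl₂] = [SO₂Cl₂]₀ × e^(-kt)
Step 2: [SO₂Cl₂] = 3.5 × e^(-0.16 × 9)
Step 3: [SO₂Cl₂] = 3.5 × e^(-1.44)
Step 4: [SO₂Cl₂] = 3.5 × 0.236928 = 0.8292 M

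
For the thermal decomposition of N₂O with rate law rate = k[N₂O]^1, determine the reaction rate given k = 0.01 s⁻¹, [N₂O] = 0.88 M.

0.0088 M/s

Step 1: Identify the rate law: rate = k[N₂O]^1
Step 2: Substitute values: rate = 0.01 × (0.88)^1
Step 3: Calculate: rate = 0.01 × 0.88 = 0.0088 M/s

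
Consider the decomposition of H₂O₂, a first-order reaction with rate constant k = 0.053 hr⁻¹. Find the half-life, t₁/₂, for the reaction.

13.08 hr

Step 1: For a first-order reaction, t₁/₂ = ln(2)/k
Step 2: t₁/₂ = ln(2)/0.053
Step 3: t₁/₂ = 0.6931/0.053 = 13.08 hr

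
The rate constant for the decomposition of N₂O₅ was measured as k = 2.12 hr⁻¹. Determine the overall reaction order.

first order (1)

Step 1: The units of k for an nth-order reaction are (concentration)^(1-n)·(time)⁻¹.
Step 2: Here k has units hr⁻¹, so the concentration exponent is 0.
Step 3: 1 - n = 0 ⇒ n = 1. The reaction is first order.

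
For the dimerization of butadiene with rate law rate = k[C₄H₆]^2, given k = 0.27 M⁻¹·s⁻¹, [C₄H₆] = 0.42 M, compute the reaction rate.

0.04763 M/s

Step 1: Identify the rate law: rate = k[C₄H₆]^2
Step 2: Substitute values: rate = 0.27 × (0.42)^2
Step 3: Calculate: rate = 0.27 × 0.1764 = 0.047628 M/s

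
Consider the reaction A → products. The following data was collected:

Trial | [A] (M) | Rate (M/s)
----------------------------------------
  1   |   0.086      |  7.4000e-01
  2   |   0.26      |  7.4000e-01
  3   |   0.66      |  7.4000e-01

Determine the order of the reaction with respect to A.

zeroth order (0)

Step 1: Compare trials - when concentration changes, rate stays constant.
Step 2: rate₂/rate₁ = 7.4000e-01/7.4000e-01 = 1
Step 3: [A]₂/[A]₁ = 0.26/0.086 = 3.023
Step 4: Since rate ratio ≈ (conc ratio)^0, the reaction is zeroth order.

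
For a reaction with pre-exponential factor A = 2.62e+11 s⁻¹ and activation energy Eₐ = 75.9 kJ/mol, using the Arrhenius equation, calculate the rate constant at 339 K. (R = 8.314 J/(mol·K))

5.28e-01 s⁻¹

Step 1: Use the Arrhenius equation: k = A × exp(-Eₐ/RT)
Step 2: Convert Eₐ to J/mol: 75.9 kJ/mol = 75900 J/mol
Step 3: Calculate the exponent: -Eₐ/(RT) = -75900/(8.314 × 339) = -26.92973
Step 4: k = 2.62e+11 × exp(-26.92973)
Step 5: k = 2.62e+11 × 2.01635e-12 = 5.2828e-01 s⁻¹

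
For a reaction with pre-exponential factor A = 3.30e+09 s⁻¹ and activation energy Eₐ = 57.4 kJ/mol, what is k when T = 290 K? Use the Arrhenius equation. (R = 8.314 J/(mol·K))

1.51e-01 s⁻¹

Step 1: Use the Arrhenius equation: k = A × exp(-Eₐ/RT)
Step 2: Convert Eₐ to J/mol: 57.4 kJ/mol = 57400 J/mol
Step 3: Calculate the exponent: -Eₐ/(RT) = -57400/(8.314 × 290) = -23.80696
Step 4: k = 3.30e+09 × exp(-23.80696)
Step 5: k = 3.30e+09 × 4.57898e-11 = 1.5111e-01 s⁻¹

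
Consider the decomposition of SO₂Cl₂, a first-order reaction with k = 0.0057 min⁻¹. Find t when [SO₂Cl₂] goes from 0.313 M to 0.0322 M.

399 min

Step 1: For first-order: t = ln([SO₂Cl₂]₀/[SO₂Cl₂])/k
Step 2: t = ln(0.313/0.0322)/0.0057
Step 3: t = ln(9.72)/0.0057
Step 4: t = 2.274/0.0057 = 399 min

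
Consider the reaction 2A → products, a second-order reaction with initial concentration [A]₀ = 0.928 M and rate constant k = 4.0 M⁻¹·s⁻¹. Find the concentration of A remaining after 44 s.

0.005647 M

Step 1: For a second-order reaction: 1/[A] = 1/[A]₀ + kt
Step 2: 1/[A] = 1/0.928 + 4.0 × 44
Step 3: 1/[A] = 1.078 + 176 = 177.1
Step 4: [A] = 1/177.1 = 0.005647 M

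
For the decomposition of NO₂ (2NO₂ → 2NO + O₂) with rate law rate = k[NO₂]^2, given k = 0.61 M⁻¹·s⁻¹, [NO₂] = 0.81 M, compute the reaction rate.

0.4002 M/s

Step 1: Identify the rate law: rate = k[NO₂]^2
Step 2: Substitute values: rate = 0.61 × (0.81)^2
Step 3: Calculate: rate = 0.61 × 0.6561 = 0.400221 M/s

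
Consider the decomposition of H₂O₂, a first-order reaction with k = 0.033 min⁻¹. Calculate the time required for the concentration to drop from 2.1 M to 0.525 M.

42.01 min

Step 1: For first-order: t = ln([H₂O₂]₀/[H₂O₂])/k
Step 2: t = ln(2.1/0.525)/0.033
Step 3: t = ln(4)/0.033
Step 4: t = 1.386/0.033 = 42.01 min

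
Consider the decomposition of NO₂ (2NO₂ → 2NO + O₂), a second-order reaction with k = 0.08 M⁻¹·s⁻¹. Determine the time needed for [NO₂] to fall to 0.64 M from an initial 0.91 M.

5.795 s

Step 1: For second-order: t = (1/[NO₂] - 1/[NO₂]₀)/k
Step 2: t = (1/0.64 - 1/0.91)/0.08
Step 3: t = (1.562 - 1.099)/0.08
Step 4: t = 0.4636/0.08 = 5.795 s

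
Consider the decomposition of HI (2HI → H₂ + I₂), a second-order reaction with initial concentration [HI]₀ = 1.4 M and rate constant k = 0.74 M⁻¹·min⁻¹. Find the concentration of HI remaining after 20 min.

0.06446 M

Step 1: For a second-order reaction: 1/[HI] = 1/[HI]₀ + kt
Step 2: 1/[HI] = 1/1.4 + 0.74 × 20
Step 3: 1/[HI] = 0.7143 + 14.8 = 15.51
Step 4: [HI] = 1/15.51 = 0.06446 M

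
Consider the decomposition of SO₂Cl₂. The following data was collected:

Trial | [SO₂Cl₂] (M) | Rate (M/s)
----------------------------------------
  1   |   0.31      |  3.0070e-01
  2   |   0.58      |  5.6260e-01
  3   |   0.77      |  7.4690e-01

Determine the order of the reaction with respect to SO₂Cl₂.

first order (1)

Step 1: Compare trials to find order n where rate₂/rate₁ = ([SO₂Cl₂]₂/[SO₂Cl₂]₁)^n
Step 2: rate₂/rate₁ = 5.6260e-01/3.0070e-01 = 1.871
Step 3: [SO₂Cl₂]₂/[SO₂Cl₂]₁ = 0.58/0.31 = 1.871
Step 4: n = ln(1.871)/ln(1.871) = 1.00 ≈ 1
Step 5: The reaction is first order in SO₂Cl₂.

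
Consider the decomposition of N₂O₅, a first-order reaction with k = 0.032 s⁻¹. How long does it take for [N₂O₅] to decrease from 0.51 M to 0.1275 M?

43.32 s

Step 1: For first-order: t = ln([N₂O₅]₀/[N₂O₅])/k
Step 2: t = ln(0.51/0.1275)/0.032
Step 3: t = ln(4)/0.032
Step 4: t = 1.386/0.032 = 43.32 s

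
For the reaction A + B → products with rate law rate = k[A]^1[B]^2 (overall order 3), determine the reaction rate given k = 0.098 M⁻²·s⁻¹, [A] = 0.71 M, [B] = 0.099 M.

0.000682 M/s

Step 1: The rate law is rate = k[A]^1[B]^2, overall order = 1+2 = 3
Step 2: Substitute values: rate = 0.098 × (0.71)^1 × (0.099)^2
Step 3: rate = 0.098 × 0.71 × 0.009801 = 0.000681954 M/s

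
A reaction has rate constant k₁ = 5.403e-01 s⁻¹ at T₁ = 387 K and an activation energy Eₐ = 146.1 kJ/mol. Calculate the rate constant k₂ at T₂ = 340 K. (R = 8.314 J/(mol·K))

1.015e-03 s⁻¹

Step 1: Use the two-temperature Arrhenius form: ln(k₂/k₁) = -Eₐ/R × (1/T₂ - 1/T₁)
Step 2: Convert Eₐ to J/mol: 146.1 kJ/mol = 146100 J/mol
Step 3: 1/T₂ - 1/T₁ = 1/340 - 1/387 = 3.571971e-04 K⁻¹
Step 4: ln(k₂/k₁) = -146100/8.314 × 3.571971e-04 = -6.27694
Step 5: k₂ = k₁ × exp(-6.27694) = 5.403e-01 × 1.87914e-03 = 1.015e-03 s⁻¹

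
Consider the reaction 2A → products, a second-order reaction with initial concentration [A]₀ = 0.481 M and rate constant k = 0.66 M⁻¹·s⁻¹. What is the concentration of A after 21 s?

0.06274 M

Step 1: For a second-order reaction: 1/[A] = 1/[A]₀ + kt
Step 2: 1/[A] = 1/0.481 + 0.66 × 21
Step 3: 1/[A] = 2.079 + 13.86 = 15.94
Step 4: [A] = 1/15.94 = 0.06274 M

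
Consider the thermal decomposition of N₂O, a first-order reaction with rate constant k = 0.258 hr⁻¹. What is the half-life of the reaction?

2.687 hr

Step 1: For a first-order reaction, t₁/₂ = ln(2)/k
Step 2: t₁/₂ = ln(2)/0.258
Step 3: t₁/₂ = 0.6931/0.258 = 2.687 hr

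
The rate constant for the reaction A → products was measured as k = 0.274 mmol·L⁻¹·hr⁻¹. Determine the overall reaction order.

zeroth order (0)

Step 1: The units of k for an nth-order reaction are (concentration)^(1-n)·(time)⁻¹.
Step 2: Here k has units mmol·L⁻¹·hr⁻¹, so the concentration exponent is 1.
Step 3: 1 - n = 1 ⇒ n = 0. The reaction is zeroth order.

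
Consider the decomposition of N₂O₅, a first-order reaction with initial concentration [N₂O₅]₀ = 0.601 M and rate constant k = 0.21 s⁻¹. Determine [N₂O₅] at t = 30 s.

0.001104 M

Step 1: For a first-order reaction: [N₂O₅] = [N₂O₅]₀ × e^(-kt)
Step 2: [N₂O₅] = 0.601 × e^(-0.21 × 30)
Step 3: [N₂O₅] = 0.601 × e^(-6.3)
Step 4: [N₂O₅] = 0.601 × 0.0018363 = 0.001104 M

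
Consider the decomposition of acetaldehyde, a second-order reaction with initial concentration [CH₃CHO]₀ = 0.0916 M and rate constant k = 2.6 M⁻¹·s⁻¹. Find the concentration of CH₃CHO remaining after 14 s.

0.02113 M

Step 1: For a second-order reaction: 1/[CH₃CHO] = 1/[CH₃CHO]₀ + kt
Step 2: 1/[CH₃CHO] = 1/0.0916 + 2.6 × 14
Step 3: 1/[CH₃CHO] = 10.92 + 36.4 = 47.32
Step 4: [CH₃CHO] = 1/47.32 = 0.02113 M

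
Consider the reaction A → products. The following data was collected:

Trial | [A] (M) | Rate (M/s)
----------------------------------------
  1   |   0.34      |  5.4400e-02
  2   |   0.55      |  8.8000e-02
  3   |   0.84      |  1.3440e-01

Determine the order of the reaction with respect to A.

first order (1)

Step 1: Compare trials to find order n where rate₂/rate₁ = ([A]₂/[A]₁)^n
Step 2: rate₂/rate₁ = 8.8000e-02/5.4400e-02 = 1.618
Step 3: [A]₂/[A]₁ = 0.55/0.34 = 1.618
Step 4: n = ln(1.618)/ln(1.618) = 1.00 ≈ 1
Step 5: The reaction is first order in A.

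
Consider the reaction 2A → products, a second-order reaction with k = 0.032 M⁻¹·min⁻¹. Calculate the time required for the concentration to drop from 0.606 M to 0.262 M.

67.71 min

Step 1: For second-order: t = (1/[A] - 1/[A]₀)/k
Step 2: t = (1/0.262 - 1/0.606)/0.032
Step 3: t = (3.817 - 1.65)/0.032
Step 4: t = 2.167/0.032 = 67.71 min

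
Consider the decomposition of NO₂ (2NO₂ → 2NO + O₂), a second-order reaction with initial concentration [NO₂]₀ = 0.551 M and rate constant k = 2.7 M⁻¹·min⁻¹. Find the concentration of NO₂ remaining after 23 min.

0.01565 M

Step 1: For a second-order reaction: 1/[NO₂] = 1/[NO₂]₀ + kt
Step 2: 1/[NO₂] = 1/0.551 + 2.7 × 23
Step 3: 1/[NO₂] = 1.815 + 62.1 = 63.91
Step 4: [NO₂] = 1/63.91 = 0.01565 M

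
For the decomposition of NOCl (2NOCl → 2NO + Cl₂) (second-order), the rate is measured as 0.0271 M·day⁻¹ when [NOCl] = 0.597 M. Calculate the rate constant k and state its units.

0.07604 M⁻¹·day⁻¹

Step 1: rate = k[NOCl]^2, so k = rate / [NOCl]^2.
Step 2: k = 0.0271 / (0.597)^2 = 0.0271 / 0.3564.
Step 3: k = 0.07604 M⁻¹·day⁻¹.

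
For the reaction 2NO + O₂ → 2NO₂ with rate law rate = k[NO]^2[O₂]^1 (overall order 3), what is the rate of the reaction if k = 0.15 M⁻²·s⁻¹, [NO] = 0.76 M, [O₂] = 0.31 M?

0.02686 M/s

Step 1: The rate law is rate = k[NO]^2[O₂]^1, overall order = 2+1 = 3
Step 2: Substitute values: rate = 0.15 × (0.76)^2 × (0.31)^1
Step 3: rate = 0.15 × 0.5776 × 0.31 = 0.0268584 M/s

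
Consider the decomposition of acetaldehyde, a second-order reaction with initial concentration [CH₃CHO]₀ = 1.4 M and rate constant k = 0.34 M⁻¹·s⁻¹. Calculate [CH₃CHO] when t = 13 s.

0.1948 M

Step 1: For a second-order reaction: 1/[CH₃CHO] = 1/[CH₃CHO]₀ + kt
Step 2: 1/[CH₃CHO] = 1/1.4 + 0.34 × 13
Step 3: 1/[CH₃CHO] = 0.7143 + 4.42 = 5.134
Step 4: [CH₃CHO] = 1/5.134 = 0.1948 M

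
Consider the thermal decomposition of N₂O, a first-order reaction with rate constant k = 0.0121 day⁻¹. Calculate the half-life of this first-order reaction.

57.28 day

Step 1: For a first-order reaction, t₁/₂ = ln(2)/k
Step 2: t₁/₂ = ln(2)/0.0121
Step 3: t₁/₂ = 0.6931/0.0121 = 57.28 day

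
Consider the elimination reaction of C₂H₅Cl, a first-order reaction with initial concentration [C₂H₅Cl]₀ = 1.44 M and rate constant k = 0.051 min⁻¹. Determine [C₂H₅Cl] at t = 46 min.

0.1379 M

Step 1: For a first-order reaction: [C₂H₅Cl] = [C₂H₅Cl]₀ × e^(-kt)
Step 2: [C₂H₅Cl] = 1.44 × e^(-0.051 × 46)
Step 3: [C₂H₅Cl] = 1.44 × e^(-2.346)
Step 4: [C₂H₅Cl] = 1.44 × 0.0957514 = 0.1379 M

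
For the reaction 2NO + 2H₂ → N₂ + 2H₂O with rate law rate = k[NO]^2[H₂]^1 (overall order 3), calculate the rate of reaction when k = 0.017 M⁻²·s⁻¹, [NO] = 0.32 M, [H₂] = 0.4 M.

0.0006963 M/s

Step 1: The rate law is rate = k[NO]^2[H₂]^1, overall order = 2+1 = 3
Step 2: Substitute values: rate = 0.017 × (0.32)^2 × (0.4)^1
Step 3: rate = 0.017 × 0.1024 × 0.4 = 0.00069632 M/s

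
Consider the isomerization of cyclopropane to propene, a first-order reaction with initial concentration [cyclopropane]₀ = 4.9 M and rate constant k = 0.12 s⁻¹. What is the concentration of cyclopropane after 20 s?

0.4445 M

Step 1: For a first-order reaction: [cyclopropane] = [cyclopropane]₀ × e^(-kt)
Step 2: [cyclopropane] = 4.9 × e^(-0.12 × 20)
Step 3: [cyclopropane] = 4.9 × e^(-2.4)
Step 4: [cyclopropane] = 4.9 × 0.090718 = 0.4445 M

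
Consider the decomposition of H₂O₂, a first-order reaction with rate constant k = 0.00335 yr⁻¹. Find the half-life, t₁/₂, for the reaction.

206.9 yr

Step 1: For a first-order reaction, t₁/₂ = ln(2)/k
Step 2: t₁/₂ = ln(2)/0.00335
Step 3: t₁/₂ = 0.6931/0.00335 = 206.9 yr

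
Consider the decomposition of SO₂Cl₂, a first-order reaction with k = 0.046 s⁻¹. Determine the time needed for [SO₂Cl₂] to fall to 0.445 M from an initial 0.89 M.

15.07 s

Step 1: For first-order: t = ln([SO₂Cl₂]₀/[SO₂Cl₂])/k
Step 2: t = ln(0.89/0.445)/0.046
Step 3: t = ln(2)/0.046
Step 4: t = 0.6931/0.046 = 15.07 s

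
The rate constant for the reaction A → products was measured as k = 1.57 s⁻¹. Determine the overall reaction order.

first order (1)

Step 1: The units of k for an nth-order reaction are (concentration)^(1-n)·(time)⁻¹.
Step 2: Here k has units s⁻¹, so the concentration exponent is 0.
Step 3: 1 - n = 0 ⇒ n = 1. The reaction is first order.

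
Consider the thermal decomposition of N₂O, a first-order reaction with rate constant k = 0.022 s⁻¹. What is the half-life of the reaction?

31.51 s

Step 1: For a first-order reaction, t₁/₂ = ln(2)/k
Step 2: t₁/₂ = ln(2)/0.022
Step 3: t₁/₂ = 0.6931/0.022 = 31.51 s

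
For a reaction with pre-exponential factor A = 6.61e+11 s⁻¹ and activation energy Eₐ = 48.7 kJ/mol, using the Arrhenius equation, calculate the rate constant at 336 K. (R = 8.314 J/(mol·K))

1.77e+04 s⁻¹

Step 1: Use the Arrhenius equation: k = A × exp(-Eₐ/RT)
Step 2: Convert Eₐ to J/mol: 48.7 kJ/mol = 48700 J/mol
Step 3: Calculate the exponent: -Eₐ/(RT) = -48700/(8.314 × 336) = -17.43330
Step 4: k = 6.61e+11 × exp(-17.43330)
Step 5: k = 6.61e+11 × 2.68419e-08 = 1.7742e+04 s⁻¹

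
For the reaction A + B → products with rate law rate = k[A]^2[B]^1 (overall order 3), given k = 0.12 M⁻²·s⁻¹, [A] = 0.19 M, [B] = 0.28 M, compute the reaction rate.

0.001213 M/s

Step 1: The rate law is rate = k[A]^2[B]^1, overall order = 2+1 = 3
Step 2: Substitute values: rate = 0.12 × (0.19)^2 × (0.28)^1
Step 3: rate = 0.12 × 0.0361 × 0.28 = 0.00121296 M/s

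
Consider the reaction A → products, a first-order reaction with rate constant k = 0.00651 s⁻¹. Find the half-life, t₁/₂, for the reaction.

106.5 s

Step 1: For a first-order reaction, t₁/₂ = ln(2)/k
Step 2: t₁/₂ = ln(2)/0.00651
Step 3: t₁/₂ = 0.6931/0.00651 = 106.5 s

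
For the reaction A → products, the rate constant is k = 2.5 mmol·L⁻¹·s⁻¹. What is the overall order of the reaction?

zeroth order (0)

Step 1: The units of k for an nth-order reaction are (concentration)^(1-n)·(time)⁻¹.
Step 2: Here k has units mmol·L⁻¹·s⁻¹, so the concentration exponent is 1.
Step 3: 1 - n = 1 ⇒ n = 0. The reaction is zeroth order.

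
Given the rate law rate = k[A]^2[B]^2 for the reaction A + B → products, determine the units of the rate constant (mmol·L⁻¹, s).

(mmol·L⁻¹)⁻³·s⁻¹

Step 1: Overall order = 2 + 2 = 4.
Step 2: rate has units mmol·L⁻¹·s⁻¹; [A]^2[B]^2 has units (mmol·L⁻¹)^4.
Step 3: k = rate/([A]^2[B]^2), so units of k = (mmol·L⁻¹)^(1-4)·s⁻¹ = (mmol·L⁻¹)⁻³·s⁻¹.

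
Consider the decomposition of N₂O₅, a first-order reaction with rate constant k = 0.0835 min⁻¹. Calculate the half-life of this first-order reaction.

8.301 min

Step 1: For a first-order reaction, t₁/₂ = ln(2)/k
Step 2: t₁/₂ = ln(2)/0.0835
Step 3: t₁/₂ = 0.6931/0.0835 = 8.301 min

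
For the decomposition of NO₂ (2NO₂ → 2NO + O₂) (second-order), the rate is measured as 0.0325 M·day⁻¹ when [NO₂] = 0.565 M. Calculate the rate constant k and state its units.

0.1018 M⁻¹·day⁻¹

Step 1: rate = k[NO₂]^2, so k = rate / [NO₂]^2.
Step 2: k = 0.0325 / (0.565)^2 = 0.0325 / 0.3192.
Step 3: k = 0.1018 M⁻¹·day⁻¹.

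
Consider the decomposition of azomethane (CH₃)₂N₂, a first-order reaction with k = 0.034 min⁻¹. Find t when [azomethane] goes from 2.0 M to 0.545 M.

38.24 min

Step 1: For first-order: t = ln([azomethane]₀/[azomethane])/k
Step 2: t = ln(2.0/0.545)/0.034
Step 3: t = ln(3.67)/0.034
Step 4: t = 1.3/0.034 = 38.24 min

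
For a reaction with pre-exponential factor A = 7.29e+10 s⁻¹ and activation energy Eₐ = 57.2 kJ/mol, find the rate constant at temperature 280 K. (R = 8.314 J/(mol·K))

1.55e+00 s⁻¹

Step 1: Use the Arrhenius equation: k = A × exp(-Eₐ/RT)
Step 2: Convert Eₐ to J/mol: 57.2 kJ/mol = 57200 J/mol
Step 3: Calculate the exponent: -Eₐ/(RT) = -57200/(8.314 × 280) = -24.57129
Step 4: k = 7.29e+10 × exp(-24.57129)
Step 5: k = 7.29e+10 × 2.13218e-11 = 1.5544e+00 s⁻¹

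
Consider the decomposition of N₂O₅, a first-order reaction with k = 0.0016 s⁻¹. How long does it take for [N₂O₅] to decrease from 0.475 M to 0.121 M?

854.7 s

Step 1: For first-order: t = ln([N₂O₅]₀/[N₂O₅])/k
Step 2: t = ln(0.475/0.121)/0.0016
Step 3: t = ln(3.926)/0.0016
Step 4: t = 1.368/0.0016 = 854.7 s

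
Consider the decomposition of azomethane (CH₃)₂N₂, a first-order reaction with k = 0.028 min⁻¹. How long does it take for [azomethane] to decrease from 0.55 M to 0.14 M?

48.87 min

Step 1: For first-order: t = ln([azomethane]₀/[azomethane])/k
Step 2: t = ln(0.55/0.14)/0.028
Step 3: t = ln(3.929)/0.028
Step 4: t = 1.368/0.028 = 48.87 min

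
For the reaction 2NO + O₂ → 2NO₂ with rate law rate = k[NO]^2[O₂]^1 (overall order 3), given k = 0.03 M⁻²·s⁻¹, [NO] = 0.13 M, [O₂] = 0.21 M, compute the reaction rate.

0.0001065 M/s

Step 1: The rate law is rate = k[NO]^2[O₂]^1, overall order = 2+1 = 3
Step 2: Substitute values: rate = 0.03 × (0.13)^2 × (0.21)^1
Step 3: rate = 0.03 × 0.0169 × 0.21 = 0.00010647 M/s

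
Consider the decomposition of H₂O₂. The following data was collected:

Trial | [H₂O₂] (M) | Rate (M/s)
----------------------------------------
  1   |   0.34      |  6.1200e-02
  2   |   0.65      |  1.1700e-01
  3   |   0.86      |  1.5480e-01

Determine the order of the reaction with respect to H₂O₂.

first order (1)

Step 1: Compare trials to find order n where rate₂/rate₁ = ([H₂O₂]₂/[H₂O₂]₁)^n
Step 2: rate₂/rate₁ = 1.1700e-01/6.1200e-02 = 1.912
Step 3: [H₂O₂]₂/[H₂O₂]₁ = 0.65/0.34 = 1.912
Step 4: n = ln(1.912)/ln(1.912) = 1.00 ≈ 1
Step 5: The reaction is first order in H₂O₂.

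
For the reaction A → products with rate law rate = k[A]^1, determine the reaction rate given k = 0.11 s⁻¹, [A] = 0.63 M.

0.0693 M/s

Step 1: Identify the rate law: rate = k[A]^1
Step 2: Substitute values: rate = 0.11 × (0.63)^1
Step 3: Calculate: rate = 0.11 × 0.63 = 0.0693 M/s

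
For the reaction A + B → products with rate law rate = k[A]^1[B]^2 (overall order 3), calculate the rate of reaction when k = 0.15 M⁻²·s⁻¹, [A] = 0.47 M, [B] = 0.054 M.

0.0002056 M/s

Step 1: The rate law is rate = k[A]^1[B]^2, overall order = 1+2 = 3
Step 2: Substitute values: rate = 0.15 × (0.47)^1 × (0.054)^2
Step 3: rate = 0.15 × 0.47 × 0.002916 = 0.000205578 M/s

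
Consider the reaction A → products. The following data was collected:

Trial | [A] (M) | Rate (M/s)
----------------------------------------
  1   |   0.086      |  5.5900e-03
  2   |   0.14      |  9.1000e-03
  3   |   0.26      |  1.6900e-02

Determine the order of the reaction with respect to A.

first order (1)

Step 1: Compare trials to find order n where rate₂/rate₁ = ([A]₂/[A]₁)^n
Step 2: rate₂/rate₁ = 9.1000e-03/5.5900e-03 = 1.628
Step 3: [A]₂/[A]₁ = 0.14/0.086 = 1.628
Step 4: n = ln(1.628)/ln(1.628) = 1.00 ≈ 1
Step 5: The reaction is first order in A.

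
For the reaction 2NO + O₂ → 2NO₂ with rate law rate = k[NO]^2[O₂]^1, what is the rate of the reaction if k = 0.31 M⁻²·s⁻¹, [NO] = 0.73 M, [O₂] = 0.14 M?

0.02313 M/s

Step 1: The rate law is rate = k[NO]^2[O₂]^1
Step 2: Substitute: rate = 0.31 × (0.73)^2 × (0.14)^1
Step 3: rate = 0.31 × 0.5329 × 0.14 = 0.0231279 M/s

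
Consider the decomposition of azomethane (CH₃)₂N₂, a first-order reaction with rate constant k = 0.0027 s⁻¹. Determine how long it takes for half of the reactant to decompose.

256.7 s

Step 1: For a first-order reaction, t₁/₂ = ln(2)/k
Step 2: t₁/₂ = ln(2)/0.0027
Step 3: t₁/₂ = 0.6931/0.0027 = 256.7 s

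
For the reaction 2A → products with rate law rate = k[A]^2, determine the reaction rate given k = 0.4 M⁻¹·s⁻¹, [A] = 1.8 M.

1.296 M/s

Step 1: Identify the rate law: rate = k[A]^2
Step 2: Substitute values: rate = 0.4 × (1.8)^2
Step 3: Calculate: rate = 0.4 × 3.24 = 1.296 M/s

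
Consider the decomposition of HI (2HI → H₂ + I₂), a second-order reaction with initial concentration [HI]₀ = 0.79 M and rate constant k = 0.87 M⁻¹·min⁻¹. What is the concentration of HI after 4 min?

0.2107 M

Step 1: For a second-order reaction: 1/[HI] = 1/[HI]₀ + kt
Step 2: 1/[HI] = 1/0.79 + 0.87 × 4
Step 3: 1/[HI] = 1.266 + 3.48 = 4.746
Step 4: [HI] = 1/4.746 = 0.2107 M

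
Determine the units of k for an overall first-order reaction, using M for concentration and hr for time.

hr⁻¹

Step 1: For overall order n, rate = k × (concentration)^n.
Step 2: Rate has units M·hr⁻¹; concentration term has units M^1.
Step 3: k = rate / (concentration)^n, so units of k = M^(1-1)·hr⁻¹ = hr⁻¹.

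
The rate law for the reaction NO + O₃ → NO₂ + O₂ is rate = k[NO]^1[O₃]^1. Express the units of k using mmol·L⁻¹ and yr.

(mmol·L⁻¹)⁻¹·yr⁻¹

Step 1: Overall order = 1 + 1 = 2.
Step 2: rate has units mmol·L⁻¹·yr⁻¹; [NO]^1[O₃]^1 has units (mmol·L⁻¹)^2.
Step 3: k = rate/([NO]^1[O₃]^1), so units of k = (mmol·L⁻¹)^(1-2)·yr⁻¹ = (mmol·L⁻¹)⁻¹·yr⁻¹.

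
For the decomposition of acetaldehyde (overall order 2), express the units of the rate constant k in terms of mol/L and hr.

(mol/L)⁻¹·hr⁻¹

Step 1: For overall order n, rate = k × (concentration)^n.
Step 2: Rate has units mol/L·hr⁻¹; concentration term has units (mol/L)^2.
Step 3: k = rate / (concentration)^n, so units of k = (mol/L)^(1-2)·hr⁻¹ = (mol/L)⁻¹·hr⁻¹.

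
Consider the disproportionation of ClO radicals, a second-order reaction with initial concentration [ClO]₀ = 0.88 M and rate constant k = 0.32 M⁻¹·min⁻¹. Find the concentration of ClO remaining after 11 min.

0.2148 M

Step 1: For a second-order reaction: 1/[ClO] = 1/[ClO]₀ + kt
Step 2: 1/[ClO] = 1/0.88 + 0.32 × 11
Step 3: 1/[ClO] = 1.136 + 3.52 = 4.656
Step 4: [ClO] = 1/4.656 = 0.2148 M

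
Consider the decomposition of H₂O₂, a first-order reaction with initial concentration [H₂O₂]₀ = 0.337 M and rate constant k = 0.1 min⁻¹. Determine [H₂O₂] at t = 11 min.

0.1122 M

Step 1: For a first-order reaction: [H₂O₂] = [H₂O₂]₀ × e^(-kt)
Step 2: [H₂O₂] = 0.337 × e^(-0.1 × 11)
Step 3: [H₂O₂] = 0.337 × e^(-1.1)
Step 4: [H₂O₂] = 0.337 × 0.332871 = 0.1122 M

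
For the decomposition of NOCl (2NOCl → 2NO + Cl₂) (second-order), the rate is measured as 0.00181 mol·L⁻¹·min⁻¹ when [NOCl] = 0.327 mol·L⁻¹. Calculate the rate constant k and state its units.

0.01693 (mol·L⁻¹)⁻¹·min⁻¹

Step 1: rate = k[NOCl]^2, so k = rate / [NOCl]^2.
Step 2: k = 0.00181 / (0.327)^2 = 0.00181 / 0.1069.
Step 3: k = 0.01693 (mol·L⁻¹)⁻¹·min⁻¹.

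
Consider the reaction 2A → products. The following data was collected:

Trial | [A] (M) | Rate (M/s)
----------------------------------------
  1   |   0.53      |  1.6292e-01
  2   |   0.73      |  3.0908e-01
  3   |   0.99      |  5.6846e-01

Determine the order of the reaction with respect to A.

second order (2)

Step 1: Compare trials to find order n where rate₂/rate₁ = ([A]₂/[A]₁)^n
Step 2: rate₂/rate₁ = 3.0908e-01/1.6292e-01 = 1.897
Step 3: [A]₂/[A]₁ = 0.73/0.53 = 1.377
Step 4: n = ln(1.897)/ln(1.377) = 2.00 ≈ 2
Step 5: The reaction is second order in A.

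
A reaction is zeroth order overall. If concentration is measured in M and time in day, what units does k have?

M·day⁻¹

Step 1: For overall order n, rate = k × (concentration)^n.
Step 2: Rate has units M·day⁻¹; concentration term has units M^0.
Step 3: k = rate / (concentration)^n, so units of k = M^(1-0)·day⁻¹ = M·day⁻¹.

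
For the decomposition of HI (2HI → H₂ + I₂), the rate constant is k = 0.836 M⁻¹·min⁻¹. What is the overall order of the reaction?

second order (2)

Step 1: The units of k for an nth-order reaction are (concentration)^(1-n)·(time)⁻¹.
Step 2: Here k has units M⁻¹·min⁻¹, so the concentration exponent is -1.
Step 3: 1 - n = -1 ⇒ n = 2. The reaction is second order.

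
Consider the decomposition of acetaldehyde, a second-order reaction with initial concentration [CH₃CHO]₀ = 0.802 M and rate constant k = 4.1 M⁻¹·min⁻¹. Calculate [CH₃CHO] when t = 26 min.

0.009272 M

Step 1: For a second-order reaction: 1/[CH₃CHO] = 1/[CH₃CHO]₀ + kt
Step 2: 1/[CH₃CHO] = 1/0.802 + 4.1 × 26
Step 3: 1/[CH₃CHO] = 1.247 + 106.6 = 107.8
Step 4: [CH₃CHO] = 1/107.8 = 0.009272 M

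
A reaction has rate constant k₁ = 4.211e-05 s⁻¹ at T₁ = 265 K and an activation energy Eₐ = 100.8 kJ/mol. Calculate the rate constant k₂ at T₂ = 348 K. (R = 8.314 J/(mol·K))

2.309e+00 s⁻¹

Step 1: Use the two-temperature Arrhenius form: ln(k₂/k₁) = -Eₐ/R × (1/T₂ - 1/T₁)
Step 2: Convert Eₐ to J/mol: 100.8 kJ/mol = 100800 J/mol
Step 3: 1/T₂ - 1/T₁ = 1/348 - 1/265 = -9.000217e-04 K⁻¹
Step 4: ln(k₂/k₁) = -100800/8.314 × -9.000217e-04 = 10.91198
Step 5: k₂ = k₁ × exp(10.91198) = 4.211e-05 × 5.48293e+04 = 2.309e+00 s⁻¹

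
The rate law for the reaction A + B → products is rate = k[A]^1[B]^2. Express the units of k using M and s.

M⁻²·s⁻¹

Step 1: Overall order = 1 + 2 = 3.
Step 2: rate has units M·s⁻¹; [A]^1[B]^2 has units M^3.
Step 3: k = rate/([A]^1[B]^2), so units of k = M^(1-3)·s⁻¹ = M⁻²·s⁻¹.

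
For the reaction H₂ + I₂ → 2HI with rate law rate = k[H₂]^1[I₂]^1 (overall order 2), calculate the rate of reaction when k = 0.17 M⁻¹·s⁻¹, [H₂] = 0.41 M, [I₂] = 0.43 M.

0.02997 M/s

Step 1: The rate law is rate = k[H₂]^1[I₂]^1, overall order = 1+1 = 2
Step 2: Substitute values: rate = 0.17 × (0.41)^1 × (0.43)^1
Step 3: rate = 0.17 × 0.41 × 0.43 = 0.029971 M/s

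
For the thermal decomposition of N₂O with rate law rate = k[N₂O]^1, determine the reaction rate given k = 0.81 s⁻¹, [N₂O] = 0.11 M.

0.0891 M/s

Step 1: Identify the rate law: rate = k[N₂O]^1
Step 2: Substitute values: rate = 0.81 × (0.11)^1
Step 3: Calculate: rate = 0.81 × 0.11 = 0.0891 M/s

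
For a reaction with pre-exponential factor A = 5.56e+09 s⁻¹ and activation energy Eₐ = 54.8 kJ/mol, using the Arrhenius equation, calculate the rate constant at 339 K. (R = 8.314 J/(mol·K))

2.00e+01 s⁻¹

Step 1: Use the Arrhenius equation: k = A × exp(-Eₐ/RT)
Step 2: Convert Eₐ to J/mol: 54.8 kJ/mol = 54800 J/mol
Step 3: Calculate the exponent: -Eₐ/(RT) = -54800/(8.314 × 339) = -19.44334
Step 4: k = 5.56e+09 × exp(-19.44334)
Step 5: k = 5.56e+09 × 3.59637e-09 = 1.9996e+01 s⁻¹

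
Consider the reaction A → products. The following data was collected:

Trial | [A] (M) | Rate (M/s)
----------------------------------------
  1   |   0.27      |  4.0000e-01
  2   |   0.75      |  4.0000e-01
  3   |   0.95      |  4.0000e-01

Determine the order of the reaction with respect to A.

zeroth order (0)

Step 1: Compare trials - when concentration changes, rate stays constant.
Step 2: rate₂/rate₁ = 4.0000e-01/4.0000e-01 = 1
Step 3: [A]₂/[A]₁ = 0.75/0.27 = 2.778
Step 4: Since rate ratio ≈ (conc ratio)^0, the reaction is zeroth order.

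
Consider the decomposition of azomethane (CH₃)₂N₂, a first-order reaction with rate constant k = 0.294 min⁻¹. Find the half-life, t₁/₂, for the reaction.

2.358 min

Step 1: For a first-order reaction, t₁/₂ = ln(2)/k
Step 2: t₁/₂ = ln(2)/0.294
Step 3: t₁/₂ = 0.6931/0.294 = 2.358 min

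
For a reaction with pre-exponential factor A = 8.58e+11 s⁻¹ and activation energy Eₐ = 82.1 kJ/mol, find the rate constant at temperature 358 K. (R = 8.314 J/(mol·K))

9.00e-01 s⁻¹

Step 1: Use the Arrhenius equation: k = A × exp(-Eₐ/RT)
Step 2: Convert Eₐ to J/mol: 82.1 kJ/mol = 82100 J/mol
Step 3: Calculate the exponent: -Eₐ/(RT) = -82100/(8.314 × 358) = -27.58355
Step 4: k = 8.58e+11 × exp(-27.58355)
Step 5: k = 8.58e+11 × 1.04862e-12 = 8.9972e-01 s⁻¹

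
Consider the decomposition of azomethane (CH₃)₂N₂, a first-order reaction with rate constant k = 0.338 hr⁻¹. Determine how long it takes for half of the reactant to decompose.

2.051 hr

Step 1: For a first-order reaction, t₁/₂ = ln(2)/k
Step 2: t₁/₂ = ln(2)/0.338
Step 3: t₁/₂ = 0.6931/0.338 = 2.051 hr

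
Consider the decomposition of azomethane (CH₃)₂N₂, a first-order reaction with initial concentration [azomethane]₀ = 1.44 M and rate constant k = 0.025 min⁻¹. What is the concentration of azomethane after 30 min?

0.6802 M

Step 1: For a first-order reaction: [azomethane] = [azomethane]₀ × e^(-kt)
Step 2: [azomethane] = 1.44 × e^(-0.025 × 30)
Step 3: [azomethane] = 1.44 × e^(-0.75)
Step 4: [azomethane] = 1.44 × 0.472367 = 0.6802 M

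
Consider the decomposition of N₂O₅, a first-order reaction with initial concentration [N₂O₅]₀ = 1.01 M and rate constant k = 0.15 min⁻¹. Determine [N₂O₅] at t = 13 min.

0.1437 M

Step 1: For a first-order reaction: [N₂O₅] = [N₂O₅]₀ × e^(-kt)
Step 2: [N₂O₅] = 1.01 × e^(-0.15 × 13)
Step 3: [N₂O₅] = 1.01 × e^(-1.95)
Step 4: [N₂O₅] = 1.01 × 0.142274 = 0.1437 M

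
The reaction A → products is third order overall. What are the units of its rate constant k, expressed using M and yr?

M⁻²·yr⁻¹

Step 1: For overall order n, rate = k × (concentration)^n.
Step 2: Rate has units M·yr⁻¹; concentration term has units M^3.
Step 3: k = rate / (concentration)^n, so units of k = M^(1-3)·yr⁻¹ = M⁻²·yr⁻¹.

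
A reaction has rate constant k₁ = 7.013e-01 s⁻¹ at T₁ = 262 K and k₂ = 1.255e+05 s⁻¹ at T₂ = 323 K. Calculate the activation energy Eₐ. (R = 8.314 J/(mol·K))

139.5 kJ/mol

Step 1: Use the two-temperature Arrhenius form: ln(k₂/k₁) = -Eₐ/R × (1/T₂ - 1/T₁)
Step 2: ln(k₂/k₁) = ln(1.255e+05/7.013e-01) = ln(178953) = 12.0949
Step 3: 1/T₂ - 1/T₁ = 1/323 - 1/262 = -7.208187e-04 K⁻¹
Step 4: Eₐ = -R × ln(k₂/k₁) / (1/T₂ - 1/T₁) = -8.314 × 12.0949 / -7.208187e-04
Step 5: Eₐ = 1.3950e+05 J/mol = 139.5 kJ/mol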